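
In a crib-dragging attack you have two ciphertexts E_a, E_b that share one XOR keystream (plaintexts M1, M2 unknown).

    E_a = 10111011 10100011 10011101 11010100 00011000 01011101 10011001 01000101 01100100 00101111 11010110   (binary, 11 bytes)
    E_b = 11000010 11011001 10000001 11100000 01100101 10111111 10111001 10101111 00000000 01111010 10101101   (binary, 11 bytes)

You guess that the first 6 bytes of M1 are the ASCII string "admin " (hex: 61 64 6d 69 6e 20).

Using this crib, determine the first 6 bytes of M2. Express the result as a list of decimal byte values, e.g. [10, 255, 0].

First, E_a ⊕ E_b = (M1 ⊕ K) ⊕ (M2 ⊕ K) = M1 ⊕ M2, so the key drops out. Then M2 = (M1 ⊕ M2) ⊕ M1 over the first 6 bytes.
byte 0: (bb xor c2) xor 61 = 79 xor 61 = 18
byte 1: (a3 xor d9) xor 64 = 7a xor 64 = 1e
byte 2: (9d xor 81) xor 6d = 1c xor 6d = 71
byte 3: (d4 xor e0) xor 69 = 34 xor 69 = 5d
byte 4: (18 xor 65) xor 6e = 7d xor 6e = 13
byte 5: (5d xor bf) xor 20 = e2 xor 20 = c2

[24, 30, 113, 93, 19, 194]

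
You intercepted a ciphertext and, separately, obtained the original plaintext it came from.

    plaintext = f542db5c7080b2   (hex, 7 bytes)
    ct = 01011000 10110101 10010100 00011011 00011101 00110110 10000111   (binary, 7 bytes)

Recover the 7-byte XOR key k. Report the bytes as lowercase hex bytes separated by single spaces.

Since ct = plaintext ⊕ k, XORing both sides with plaintext gives k = plaintext ⊕ ct.
f5 ^ 58 = ad
42 ^ b5 = f7
db ^ 94 = 4f
5c ^ 1b = 47
70 ^ 1d = 6d
80 ^ 36 = b6
b2 ^ 87 = 35

ad f7 4f 47 6d b6 35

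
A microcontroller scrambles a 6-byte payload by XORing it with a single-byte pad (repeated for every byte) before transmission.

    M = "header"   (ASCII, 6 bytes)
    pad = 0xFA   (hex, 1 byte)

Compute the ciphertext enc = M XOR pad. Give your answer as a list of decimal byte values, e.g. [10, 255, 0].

The 1-byte key repeats, so the effective keystream is fa fa fa fa fa fa.
byte 0: 68 XOR fa = 92
byte 1: 65 XOR fa = 9f
byte 2: 61 XOR fa = 9b
byte 3: 64 XOR fa = 9e
byte 4: 65 XOR fa = 9f
byte 5: 72 XOR fa = 88

[146, 159, 155, 158, 159, 136]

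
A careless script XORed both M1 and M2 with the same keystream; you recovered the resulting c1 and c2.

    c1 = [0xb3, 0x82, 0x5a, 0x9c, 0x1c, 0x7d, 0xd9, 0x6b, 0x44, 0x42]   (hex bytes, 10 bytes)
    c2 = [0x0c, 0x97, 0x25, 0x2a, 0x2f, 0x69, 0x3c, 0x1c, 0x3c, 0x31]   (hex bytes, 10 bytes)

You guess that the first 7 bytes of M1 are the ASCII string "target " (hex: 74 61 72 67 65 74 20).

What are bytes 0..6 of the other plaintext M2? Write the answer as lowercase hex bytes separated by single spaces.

cb 74 0d d1 56 60 c5

First, c1 ⊕ c2 = (M1 ⊕ K) ⊕ (M2 ⊕ K) = M1 ⊕ M2, so the key drops out. Then M2 = (M1 ⊕ M2) ⊕ M1 over the first 7 bytes.
byte 0: (b3 XOR 0c) XOR 74 = bf XOR 74 = cb
byte 1: (82 XOR 97) XOR 61 = 15 XOR 61 = 74
byte 2: (5a XOR 25) XOR 72 = 7f XOR 72 = 0d
byte 3: (9c XOR 2a) XOR 67 = b6 XOR 67 = d1
byte 4: (1c XOR 2f) XOR 65 = 33 XOR 65 = 56
byte 5: (7d XOR 69) XOR 74 = 14 XOR 74 = 60
byte 6: (d9 XOR 3c) XOR 20 = e5 XOR 20 = c5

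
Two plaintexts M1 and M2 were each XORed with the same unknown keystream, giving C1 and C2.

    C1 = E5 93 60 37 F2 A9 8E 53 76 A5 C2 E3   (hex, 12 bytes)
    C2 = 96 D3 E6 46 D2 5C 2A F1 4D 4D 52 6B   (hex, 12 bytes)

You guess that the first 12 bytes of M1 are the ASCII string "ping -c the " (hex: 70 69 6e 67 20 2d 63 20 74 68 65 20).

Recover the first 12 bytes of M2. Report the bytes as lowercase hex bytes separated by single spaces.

First, C1 ⊕ C2 = (M1 ⊕ K) ⊕ (M2 ⊕ K) = M1 ⊕ M2, so the key drops out. Then M2 = (M1 ⊕ M2) ⊕ M1 over the first 12 bytes.
byte 0: (e5 XOR 96) XOR 70 = 73 XOR 70 = 03
byte 1: (93 XOR d3) XOR 69 = 40 XOR 69 = 29
byte 2: (60 XOR e6) XOR 6e = 86 XOR 6e = e8
byte 3: (37 XOR 46) XOR 67 = 71 XOR 67 = 16
byte 4: (f2 XOR d2) XOR 20 = 20 XOR 20 = 00
byte 5: (a9 XOR 5c) XOR 2d = f5 XOR 2d = d8
byte 6: (8e XOR 2a) XOR 63 = a4 XOR 63 = c7
byte 7: (53 XOR f1) XOR 20 = a2 XOR 20 = 82
byte 8: (76 XOR 4d) XOR 74 = 3b XOR 74 = 4f
byte 9: (a5 XOR 4d) XOR 68 = e8 XOR 68 = 80
byte 10: (c2 XOR 52) XOR 65 = 90 XOR 65 = f5
byte 11: (e3 XOR 6b) XOR 20 = 88 XOR 20 = a8

03 29 e8 16 00 d8 c7 82 4f 80 f5 a8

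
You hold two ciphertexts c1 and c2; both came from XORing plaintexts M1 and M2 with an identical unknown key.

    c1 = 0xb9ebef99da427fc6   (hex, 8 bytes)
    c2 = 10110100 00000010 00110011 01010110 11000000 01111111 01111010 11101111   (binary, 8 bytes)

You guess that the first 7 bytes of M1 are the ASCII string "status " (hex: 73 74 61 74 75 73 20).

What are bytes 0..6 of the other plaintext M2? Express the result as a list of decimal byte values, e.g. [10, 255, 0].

[126, 157, 189, 187, 111, 78, 37]

First, c1 ⊕ c2 = (M1 ⊕ K) ⊕ (M2 ⊕ K) = M1 ⊕ M2, so the key drops out. Then M2 = (M1 ⊕ M2) ⊕ M1 over the first 7 bytes.
byte 0: (b9 ⊕ b4) ⊕ 73 = 0d ⊕ 73 = 7e
byte 1: (eb ⊕ 02) ⊕ 74 = e9 ⊕ 74 = 9d
byte 2: (ef ⊕ 33) ⊕ 61 = dc ⊕ 61 = bd
byte 3: (99 ⊕ 56) ⊕ 74 = cf ⊕ 74 = bb
byte 4: (da ⊕ c0) ⊕ 75 = 1a ⊕ 75 = 6f
byte 5: (42 ⊕ 7f) ⊕ 73 = 3d ⊕ 73 = 4e
byte 6: (7f ⊕ 7a) ⊕ 20 = 05 ⊕ 20 = 25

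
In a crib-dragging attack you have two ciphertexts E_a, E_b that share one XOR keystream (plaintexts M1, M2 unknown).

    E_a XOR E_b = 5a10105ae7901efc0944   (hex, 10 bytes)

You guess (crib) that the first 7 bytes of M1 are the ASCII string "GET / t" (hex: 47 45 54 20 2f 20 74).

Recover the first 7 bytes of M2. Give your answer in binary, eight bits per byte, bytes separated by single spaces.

Since E_a ⊕ E_b = M1 ⊕ M2, XORing with the guessed M1 bytes yields the corresponding M2 bytes: M2 = (E_a ⊕ E_b) ⊕ M1.
byte 0: 5a ⊕ 47 = 1d
byte 1: 10 ⊕ 45 = 55
byte 2: 10 ⊕ 54 = 44
byte 3: 5a ⊕ 20 = 7a
byte 4: e7 ⊕ 2f = c8
byte 5: 90 ⊕ 20 = b0
byte 6: 1e ⊕ 74 = 6a

00011101 01010101 01000100 01111010 11001000 10110000 01101010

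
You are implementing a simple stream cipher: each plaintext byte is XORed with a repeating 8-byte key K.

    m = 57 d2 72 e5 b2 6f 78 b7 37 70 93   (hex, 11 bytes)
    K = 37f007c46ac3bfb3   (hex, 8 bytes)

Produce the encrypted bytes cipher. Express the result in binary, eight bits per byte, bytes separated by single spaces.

01100000 00100010 01110101 00100001 11011000 10101100 11000111 00000100 00000000 10000000 10010100

The 8-byte key repeats, so the effective keystream is 37 f0 07 c4 6a c3 bf b3 37 f0 07.
byte 0: 57 xor 37 = 60
byte 1: d2 xor f0 = 22
byte 2: 72 xor 07 = 75
byte 3: e5 xor c4 = 21
byte 4: b2 xor 6a = d8
byte 5: 6f xor c3 = ac
byte 6: 78 xor bf = c7
byte 7: b7 xor b3 = 04
byte 8: 37 xor 37 = 00
byte 9: 70 xor f0 = 80
byte 10: 93 xor 07 = 94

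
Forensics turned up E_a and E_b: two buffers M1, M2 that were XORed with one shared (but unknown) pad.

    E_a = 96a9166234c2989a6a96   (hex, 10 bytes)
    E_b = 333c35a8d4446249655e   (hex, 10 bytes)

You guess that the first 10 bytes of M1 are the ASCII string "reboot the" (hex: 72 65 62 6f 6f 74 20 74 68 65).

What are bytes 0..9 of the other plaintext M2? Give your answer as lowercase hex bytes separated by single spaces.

First, E_a ⊕ E_b = (M1 ⊕ K) ⊕ (M2 ⊕ K) = M1 ⊕ M2, so the key drops out. Then M2 = (M1 ⊕ M2) ⊕ M1 over the first 10 bytes.
byte 0: (96 XOR 33) XOR 72 = a5 XOR 72 = d7
byte 1: (a9 XOR 3c) XOR 65 = 95 XOR 65 = f0
byte 2: (16 XOR 35) XOR 62 = 23 XOR 62 = 41
byte 3: (62 XOR a8) XOR 6f = ca XOR 6f = a5
byte 4: (34 XOR d4) XOR 6f = e0 XOR 6f = 8f
byte 5: (c2 XOR 44) XOR 74 = 86 XOR 74 = f2
byte 6: (98 XOR 62) XOR 20 = fa XOR 20 = da
byte 7: (9a XOR 49) XOR 74 = d3 XOR 74 = a7
byte 8: (6a XOR 65) XOR 68 = 0f XOR 68 = 67
byte 9: (96 XOR 5e) XOR 65 = c8 XOR 65 = ad

d7 f0 41 a5 8f f2 da a7 67 ad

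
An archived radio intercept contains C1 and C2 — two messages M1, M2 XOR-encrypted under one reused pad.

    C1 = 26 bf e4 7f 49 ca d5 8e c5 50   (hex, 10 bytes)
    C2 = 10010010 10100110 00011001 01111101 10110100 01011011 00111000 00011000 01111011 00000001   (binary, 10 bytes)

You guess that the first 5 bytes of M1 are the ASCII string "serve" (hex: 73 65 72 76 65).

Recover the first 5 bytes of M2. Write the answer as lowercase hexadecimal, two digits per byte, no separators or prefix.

c77c8f7498

First, C1 ⊕ C2 = (M1 ⊕ K) ⊕ (M2 ⊕ K) = M1 ⊕ M2, so the key drops out. Then M2 = (M1 ⊕ M2) ⊕ M1 over the first 5 bytes.
byte 0: (26 xor 92) xor 73 = b4 xor 73 = c7
byte 1: (bf xor a6) xor 65 = 19 xor 65 = 7c
byte 2: (e4 xor 19) xor 72 = fd xor 72 = 8f
byte 3: (7f xor 7d) xor 76 = 02 xor 76 = 74
byte 4: (49 xor b4) xor 65 = fd xor 65 = 98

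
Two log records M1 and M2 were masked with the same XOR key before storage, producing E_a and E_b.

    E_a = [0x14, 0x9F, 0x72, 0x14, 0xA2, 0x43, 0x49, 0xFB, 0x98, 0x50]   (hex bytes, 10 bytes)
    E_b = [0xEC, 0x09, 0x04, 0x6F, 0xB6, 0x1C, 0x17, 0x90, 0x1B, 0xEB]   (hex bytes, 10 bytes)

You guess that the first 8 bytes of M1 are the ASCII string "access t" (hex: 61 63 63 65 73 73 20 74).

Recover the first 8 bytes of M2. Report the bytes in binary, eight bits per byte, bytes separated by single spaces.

First, E_a ⊕ E_b = (M1 ⊕ K) ⊕ (M2 ⊕ K) = M1 ⊕ M2, so the key drops out. Then M2 = (M1 ⊕ M2) ⊕ M1 over the first 8 bytes.
byte 0: (14 XOR ec) XOR 61 = f8 XOR 61 = 99
byte 1: (9f XOR 09) XOR 63 = 96 XOR 63 = f5
byte 2: (72 XOR 04) XOR 63 = 76 XOR 63 = 15
byte 3: (14 XOR 6f) XOR 65 = 7b XOR 65 = 1e
byte 4: (a2 XOR b6) XOR 73 = 14 XOR 73 = 67
byte 5: (43 XOR 1c) XOR 73 = 5f XOR 73 = 2c
byte 6: (49 XOR 17) XOR 20 = 5e XOR 20 = 7e
byte 7: (fb XOR 90) XOR 74 = 6b XOR 74 = 1f

10011001 11110101 00010101 00011110 01100111 00101100 01111110 00011111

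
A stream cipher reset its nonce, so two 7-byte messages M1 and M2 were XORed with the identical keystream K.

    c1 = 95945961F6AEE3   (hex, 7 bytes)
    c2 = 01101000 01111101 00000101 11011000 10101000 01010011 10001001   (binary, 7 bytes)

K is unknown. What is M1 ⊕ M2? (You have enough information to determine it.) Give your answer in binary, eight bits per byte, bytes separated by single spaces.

11111101 11101001 01011100 10111001 01011110 11111101 01101010

c1 ⊕ c2 = (M1 ⊕ K) ⊕ (M2 ⊕ K) = M1 ⊕ M2 — the shared key cancels under XOR.
byte 0: 95 ^ 68 = fd
byte 1: 94 ^ 7d = e9
byte 2: 59 ^ 05 = 5c
byte 3: 61 ^ d8 = b9
byte 4: f6 ^ a8 = 5e
byte 5: ae ^ 53 = fd
byte 6: e3 ^ 89 = 6a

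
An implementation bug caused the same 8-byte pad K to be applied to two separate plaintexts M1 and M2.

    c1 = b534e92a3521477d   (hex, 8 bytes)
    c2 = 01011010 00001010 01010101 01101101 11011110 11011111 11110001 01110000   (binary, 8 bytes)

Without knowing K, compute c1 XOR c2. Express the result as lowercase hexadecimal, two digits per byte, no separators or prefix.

c1 ⊕ c2 = (M1 ⊕ K) ⊕ (M2 ⊕ K) = M1 ⊕ M2 — the shared key cancels under XOR.
byte 0: b5 xor 5a = ef
byte 1: 34 xor 0a = 3e
byte 2: e9 xor 55 = bc
byte 3: 2a xor 6d = 47
byte 4: 35 xor de = eb
byte 5: 21 xor df = fe
byte 6: 47 xor f1 = b6
byte 7: 7d xor 70 = 0d

ef3ebc47ebfeb60d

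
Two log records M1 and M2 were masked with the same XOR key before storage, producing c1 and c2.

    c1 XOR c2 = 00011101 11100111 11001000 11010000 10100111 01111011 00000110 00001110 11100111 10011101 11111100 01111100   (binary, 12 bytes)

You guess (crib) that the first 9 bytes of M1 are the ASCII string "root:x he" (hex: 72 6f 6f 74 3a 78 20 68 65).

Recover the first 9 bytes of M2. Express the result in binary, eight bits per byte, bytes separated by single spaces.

01101111 10001000 10100111 10100100 10011101 00000011 00100110 01100110 10000010

Since c1 ⊕ c2 = M1 ⊕ M2, XORing with the guessed M1 bytes yields the corresponding M2 bytes: M2 = (c1 ⊕ c2) ⊕ M1.
byte 0: 1d XOR 72 = 6f
byte 1: e7 XOR 6f = 88
byte 2: c8 XOR 6f = a7
byte 3: d0 XOR 74 = a4
byte 4: a7 XOR 3a = 9d
byte 5: 7b XOR 78 = 03
byte 6: 06 XOR 20 = 26
byte 7: 0e XOR 68 = 66
byte 8: e7 XOR 65 = 82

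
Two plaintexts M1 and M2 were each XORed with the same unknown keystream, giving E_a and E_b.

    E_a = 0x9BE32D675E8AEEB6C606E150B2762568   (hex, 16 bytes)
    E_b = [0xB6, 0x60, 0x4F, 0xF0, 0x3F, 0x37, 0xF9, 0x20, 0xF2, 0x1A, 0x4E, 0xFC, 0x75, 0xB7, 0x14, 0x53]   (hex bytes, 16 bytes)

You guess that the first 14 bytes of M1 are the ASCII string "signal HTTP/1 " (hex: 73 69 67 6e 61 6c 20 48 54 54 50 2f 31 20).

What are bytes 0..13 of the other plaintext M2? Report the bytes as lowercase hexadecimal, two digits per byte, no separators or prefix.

First, E_a ⊕ E_b = (M1 ⊕ K) ⊕ (M2 ⊕ K) = M1 ⊕ M2, so the key drops out. Then M2 = (M1 ⊕ M2) ⊕ M1 over the first 14 bytes.
byte 0: (9b xor b6) xor 73 = 2d xor 73 = 5e
byte 1: (e3 xor 60) xor 69 = 83 xor 69 = ea
byte 2: (2d xor 4f) xor 67 = 62 xor 67 = 05
byte 3: (67 xor f0) xor 6e = 97 xor 6e = f9
byte 4: (5e xor 3f) xor 61 = 61 xor 61 = 00
byte 5: (8a xor 37) xor 6c = bd xor 6c = d1
byte 6: (ee xor f9) xor 20 = 17 xor 20 = 37
byte 7: (b6 xor 20) xor 48 = 96 xor 48 = de
byte 8: (c6 xor f2) xor 54 = 34 xor 54 = 60
byte 9: (06 xor 1a) xor 54 = 1c xor 54 = 48
byte 10: (e1 xor 4e) xor 50 = af xor 50 = ff
byte 11: (50 xor fc) xor 2f = ac xor 2f = 83
byte 12: (b2 xor 75) xor 31 = c7 xor 31 = f6
byte 13: (76 xor b7) xor 20 = c1 xor 20 = e1

5eea05f900d137de6048ff83f6e1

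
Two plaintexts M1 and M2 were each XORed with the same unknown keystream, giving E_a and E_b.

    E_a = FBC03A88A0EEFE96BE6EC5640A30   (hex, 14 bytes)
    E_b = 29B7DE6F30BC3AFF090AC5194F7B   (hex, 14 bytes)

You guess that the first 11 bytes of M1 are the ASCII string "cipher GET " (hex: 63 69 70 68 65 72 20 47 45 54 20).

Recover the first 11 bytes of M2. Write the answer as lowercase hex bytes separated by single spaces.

b1 1e 94 8f f5 20 e4 2e f2 30 20

First, E_a ⊕ E_b = (M1 ⊕ K) ⊕ (M2 ⊕ K) = M1 ⊕ M2, so the key drops out. Then M2 = (M1 ⊕ M2) ⊕ M1 over the first 11 bytes.
byte 0: (fb xor 29) xor 63 = d2 xor 63 = b1
byte 1: (c0 xor b7) xor 69 = 77 xor 69 = 1e
byte 2: (3a xor de) xor 70 = e4 xor 70 = 94
byte 3: (88 xor 6f) xor 68 = e7 xor 68 = 8f
byte 4: (a0 xor 30) xor 65 = 90 xor 65 = f5
byte 5: (ee xor bc) xor 72 = 52 xor 72 = 20
byte 6: (fe xor 3a) xor 20 = c4 xor 20 = e4
byte 7: (96 xor ff) xor 47 = 69 xor 47 = 2e
byte 8: (be xor 09) xor 45 = b7 xor 45 = f2
byte 9: (6e xor 0a) xor 54 = 64 xor 54 = 30
byte 10: (c5 xor c5) xor 20 = 00 xor 20 = 20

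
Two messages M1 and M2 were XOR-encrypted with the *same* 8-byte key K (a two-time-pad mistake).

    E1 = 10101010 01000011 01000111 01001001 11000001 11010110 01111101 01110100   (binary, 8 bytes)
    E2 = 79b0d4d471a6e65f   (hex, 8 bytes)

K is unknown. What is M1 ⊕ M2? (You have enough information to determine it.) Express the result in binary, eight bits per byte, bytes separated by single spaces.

E1 ⊕ E2 = (M1 ⊕ K) ⊕ (M2 ⊕ K) = M1 ⊕ M2 — the shared key cancels under XOR.
aa XOR 79 = d3
43 XOR b0 = f3
47 XOR d4 = 93
49 XOR d4 = 9d
c1 XOR 71 = b0
d6 XOR a6 = 70
7d XOR e6 = 9b
74 XOR 5f = 2b

11010011 11110011 10010011 10011101 10110000 01110000 10011011 00101011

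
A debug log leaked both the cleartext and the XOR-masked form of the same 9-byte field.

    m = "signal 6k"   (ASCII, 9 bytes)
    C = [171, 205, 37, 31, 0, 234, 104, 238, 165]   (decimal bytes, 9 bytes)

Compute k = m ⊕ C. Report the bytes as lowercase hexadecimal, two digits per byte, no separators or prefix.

Since C = m ⊕ k, XORing both sides with m gives k = m ⊕ C.
73 ^ ab = d8
69 ^ cd = a4
67 ^ 25 = 42
6e ^ 1f = 71
61 ^ 00 = 61
6c ^ ea = 86
20 ^ 68 = 48
36 ^ ee = d8
6b ^ a5 = ce

d8a44271618648d8ce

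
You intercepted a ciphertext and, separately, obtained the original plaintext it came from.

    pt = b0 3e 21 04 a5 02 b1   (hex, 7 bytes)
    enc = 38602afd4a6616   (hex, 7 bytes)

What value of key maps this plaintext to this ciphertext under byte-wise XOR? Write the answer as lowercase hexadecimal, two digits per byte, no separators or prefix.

Since enc = pt ⊕ key, XORing both sides with pt gives key = pt ⊕ enc.
byte 0: b0 XOR 38 = 88
byte 1: 3e XOR 60 = 5e
byte 2: 21 XOR 2a = 0b
byte 3: 04 XOR fd = f9
byte 4: a5 XOR 4a = ef
byte 5: 02 XOR 66 = 64
byte 6: b1 XOR 16 = a7

885e0bf9ef64a7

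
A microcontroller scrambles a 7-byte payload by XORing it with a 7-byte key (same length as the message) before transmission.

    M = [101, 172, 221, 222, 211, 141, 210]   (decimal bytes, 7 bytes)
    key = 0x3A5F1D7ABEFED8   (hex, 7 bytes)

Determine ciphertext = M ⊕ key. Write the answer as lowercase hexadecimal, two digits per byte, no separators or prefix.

5ff3c0a46d730a

byte 0: 101 ^  58 =  95
byte 1: 172 ^  95 = 243
byte 2: 221 ^  29 = 192
byte 3: 222 ^ 122 = 164
byte 4: 211 ^ 190 = 109
byte 5: 141 ^ 254 = 115
byte 6: 210 ^ 216 =  10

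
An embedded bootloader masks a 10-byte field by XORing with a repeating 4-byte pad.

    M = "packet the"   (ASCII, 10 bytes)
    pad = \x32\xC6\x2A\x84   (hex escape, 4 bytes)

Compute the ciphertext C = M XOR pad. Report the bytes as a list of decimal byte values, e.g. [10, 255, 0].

The 4-byte key repeats, so the effective keystream is 32 c6 2a 84 32 c6 2a 84 32 c6.
byte 0: 70 ⊕ 32 = 42
byte 1: 61 ⊕ c6 = a7
byte 2: 63 ⊕ 2a = 49
byte 3: 6b ⊕ 84 = ef
byte 4: 65 ⊕ 32 = 57
byte 5: 74 ⊕ c6 = b2
byte 6: 20 ⊕ 2a = 0a
byte 7: 74 ⊕ 84 = f0
byte 8: 68 ⊕ 32 = 5a
byte 9: 65 ⊕ c6 = a3

[66, 167, 73, 239, 87, 178, 10, 240, 90, 163]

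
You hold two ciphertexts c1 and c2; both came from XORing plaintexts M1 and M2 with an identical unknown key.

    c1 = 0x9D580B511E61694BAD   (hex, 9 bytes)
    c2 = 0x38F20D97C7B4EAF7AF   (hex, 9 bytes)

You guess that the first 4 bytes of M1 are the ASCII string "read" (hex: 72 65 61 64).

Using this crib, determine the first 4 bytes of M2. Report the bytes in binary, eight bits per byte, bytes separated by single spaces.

11010111 11001111 01100111 10100010

First, c1 ⊕ c2 = (M1 ⊕ K) ⊕ (M2 ⊕ K) = M1 ⊕ M2, so the key drops out. Then M2 = (M1 ⊕ M2) ⊕ M1 over the first 4 bytes.
byte 0: (9d ⊕ 38) ⊕ 72 = a5 ⊕ 72 = d7
byte 1: (58 ⊕ f2) ⊕ 65 = aa ⊕ 65 = cf
byte 2: (0b ⊕ 0d) ⊕ 61 = 06 ⊕ 61 = 67
byte 3: (51 ⊕ 97) ⊕ 64 = c6 ⊕ 64 = a2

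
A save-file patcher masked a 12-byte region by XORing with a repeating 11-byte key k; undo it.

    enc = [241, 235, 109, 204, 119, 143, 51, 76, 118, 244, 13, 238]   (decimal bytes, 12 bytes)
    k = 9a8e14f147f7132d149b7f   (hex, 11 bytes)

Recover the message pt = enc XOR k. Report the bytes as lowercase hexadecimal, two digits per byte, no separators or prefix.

6b65793d30782061626f7274

The 11-byte key repeats, so the effective keystream is 9a 8e 14 f1 47 f7 13 2d 14 9b 7f 9a.
byte 0: f1 ^ 9a = 6b
byte 1: eb ^ 8e = 65
byte 2: 6d ^ 14 = 79
byte 3: cc ^ f1 = 3d
byte 4: 77 ^ 47 = 30
byte 5: 8f ^ f7 = 78
byte 6: 33 ^ 13 = 20
byte 7: 4c ^ 2d = 61
byte 8: 76 ^ 14 = 62
byte 9: f4 ^ 9b = 6f
byte 10: 0d ^ 7f = 72
byte 11: ee ^ 9a = 74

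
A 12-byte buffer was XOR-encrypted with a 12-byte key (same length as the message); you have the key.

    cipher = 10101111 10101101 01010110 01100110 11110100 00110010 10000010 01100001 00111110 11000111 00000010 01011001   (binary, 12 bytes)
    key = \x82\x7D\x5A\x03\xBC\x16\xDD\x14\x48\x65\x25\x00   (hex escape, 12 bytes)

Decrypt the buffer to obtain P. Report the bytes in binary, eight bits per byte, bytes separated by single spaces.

XOR is its own inverse, so applying the key byte-wise gives the result directly.
af xor 82 = 2d
ad xor 7d = d0
56 xor 5a = 0c
66 xor 03 = 65
f4 xor bc = 48
32 xor 16 = 24
82 xor dd = 5f
61 xor 14 = 75
3e xor 48 = 76
c7 xor 65 = a2
02 xor 25 = 27
59 xor 00 = 59

00101101 11010000 00001100 01100101 01001000 00100100 01011111 01110101 01110110 10100010 00100111 01011001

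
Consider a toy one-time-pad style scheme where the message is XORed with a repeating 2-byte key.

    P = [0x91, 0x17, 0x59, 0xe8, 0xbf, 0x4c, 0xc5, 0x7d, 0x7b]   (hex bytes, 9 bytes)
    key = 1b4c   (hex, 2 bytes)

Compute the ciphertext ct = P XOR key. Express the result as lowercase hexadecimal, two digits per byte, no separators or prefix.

The 2-byte key repeats, so the effective keystream is 1b 4c 1b 4c 1b 4c 1b 4c 1b.
byte 0: 145 XOR  27 = 138
byte 1:  23 XOR  76 =  91
byte 2:  89 XOR  27 =  66
byte 3: 232 XOR  76 = 164
byte 4: 191 XOR  27 = 164
byte 5:  76 XOR  76 =   0
byte 6: 197 XOR  27 = 222
byte 7: 125 XOR  76 =  49
byte 8: 123 XOR  27 =  96

8a5b42a4a400de3160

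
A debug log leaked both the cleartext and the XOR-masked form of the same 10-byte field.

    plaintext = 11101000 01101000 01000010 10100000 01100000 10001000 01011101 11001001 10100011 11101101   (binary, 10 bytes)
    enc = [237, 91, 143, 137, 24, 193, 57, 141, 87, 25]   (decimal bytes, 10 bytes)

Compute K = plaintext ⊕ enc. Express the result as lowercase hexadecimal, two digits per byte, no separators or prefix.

0533cd2978496444f4f4

Since enc = plaintext ⊕ K, XORing both sides with plaintext gives K = plaintext ⊕ enc.
232 xor 237 =   5
104 xor  91 =  51
 66 xor 143 = 205
160 xor 137 =  41
 96 xor  24 = 120
136 xor 193 =  73
 93 xor  57 = 100
201 xor 141 =  68
163 xor  87 = 244
237 xor  25 = 244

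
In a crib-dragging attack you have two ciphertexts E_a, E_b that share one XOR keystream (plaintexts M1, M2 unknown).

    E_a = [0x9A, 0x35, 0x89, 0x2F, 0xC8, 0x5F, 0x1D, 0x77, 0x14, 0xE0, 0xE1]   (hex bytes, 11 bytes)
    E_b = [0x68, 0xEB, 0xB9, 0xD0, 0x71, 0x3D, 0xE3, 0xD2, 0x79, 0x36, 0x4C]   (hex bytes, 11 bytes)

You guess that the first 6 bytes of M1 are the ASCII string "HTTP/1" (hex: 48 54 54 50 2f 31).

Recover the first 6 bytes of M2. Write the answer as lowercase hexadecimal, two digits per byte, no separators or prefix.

First, E_a ⊕ E_b = (M1 ⊕ K) ⊕ (M2 ⊕ K) = M1 ⊕ M2, so the key drops out. Then M2 = (M1 ⊕ M2) ⊕ M1 over the first 6 bytes.
byte 0: (9a ⊕ 68) ⊕ 48 = f2 ⊕ 48 = ba
byte 1: (35 ⊕ eb) ⊕ 54 = de ⊕ 54 = 8a
byte 2: (89 ⊕ b9) ⊕ 54 = 30 ⊕ 54 = 64
byte 3: (2f ⊕ d0) ⊕ 50 = ff ⊕ 50 = af
byte 4: (c8 ⊕ 71) ⊕ 2f = b9 ⊕ 2f = 96
byte 5: (5f ⊕ 3d) ⊕ 31 = 62 ⊕ 31 = 53

ba8a64af9653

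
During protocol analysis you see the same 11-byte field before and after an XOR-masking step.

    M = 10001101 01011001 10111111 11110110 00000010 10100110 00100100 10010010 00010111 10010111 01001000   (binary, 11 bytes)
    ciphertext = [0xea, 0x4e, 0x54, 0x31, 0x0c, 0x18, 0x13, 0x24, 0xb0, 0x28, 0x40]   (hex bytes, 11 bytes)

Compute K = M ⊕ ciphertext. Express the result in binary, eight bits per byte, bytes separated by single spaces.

Since ciphertext = M ⊕ K, XORing both sides with M gives K = M ⊕ ciphertext.
byte 0: 8d XOR ea = 67
byte 1: 59 XOR 4e = 17
byte 2: bf XOR 54 = eb
byte 3: f6 XOR 31 = c7
byte 4: 02 XOR 0c = 0e
byte 5: a6 XOR 18 = be
byte 6: 24 XOR 13 = 37
byte 7: 92 XOR 24 = b6
byte 8: 17 XOR b0 = a7
byte 9: 97 XOR 28 = bf
byte 10: 48 XOR 40 = 08

01100111 00010111 11101011 11000111 00001110 10111110 00110111 10110110 10100111 10111111 00001000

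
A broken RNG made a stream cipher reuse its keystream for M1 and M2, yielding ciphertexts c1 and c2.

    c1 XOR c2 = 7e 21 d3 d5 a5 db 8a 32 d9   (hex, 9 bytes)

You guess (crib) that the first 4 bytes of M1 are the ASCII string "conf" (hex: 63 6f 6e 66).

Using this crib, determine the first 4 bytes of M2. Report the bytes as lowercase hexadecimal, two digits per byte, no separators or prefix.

Since c1 ⊕ c2 = M1 ⊕ M2, XORing with the guessed M1 bytes yields the corresponding M2 bytes: M2 = (c1 ⊕ c2) ⊕ M1.
byte 0: 7e ^ 63 = 1d
byte 1: 21 ^ 6f = 4e
byte 2: d3 ^ 6e = bd
byte 3: d5 ^ 66 = b3

1d4ebdb3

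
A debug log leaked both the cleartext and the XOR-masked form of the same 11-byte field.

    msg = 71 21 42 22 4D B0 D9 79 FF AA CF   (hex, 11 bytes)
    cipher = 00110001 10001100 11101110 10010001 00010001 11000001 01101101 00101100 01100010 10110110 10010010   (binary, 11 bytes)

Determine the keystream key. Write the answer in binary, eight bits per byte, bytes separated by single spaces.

Since cipher = msg ⊕ key, XORing both sides with msg gives key = msg ⊕ cipher.
113 XOR  49 =  64
 33 XOR 140 = 173
 66 XOR 238 = 172
 34 XOR 145 = 179
 77 XOR  17 =  92
176 XOR 193 = 113
217 XOR 109 = 180
121 XOR  44 =  85
255 XOR  98 = 157
170 XOR 182 =  28
207 XOR 146 =  93

01000000 10101101 10101100 10110011 01011100 01110001 10110100 01010101 10011101 00011100 01011101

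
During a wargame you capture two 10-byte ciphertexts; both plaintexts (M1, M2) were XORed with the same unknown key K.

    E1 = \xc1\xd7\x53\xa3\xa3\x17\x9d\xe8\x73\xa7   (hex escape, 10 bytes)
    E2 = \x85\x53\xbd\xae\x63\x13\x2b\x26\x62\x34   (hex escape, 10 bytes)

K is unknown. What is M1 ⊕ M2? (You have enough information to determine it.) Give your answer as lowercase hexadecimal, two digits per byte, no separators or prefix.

4484ee0dc004b6ce1193

E1 ⊕ E2 = (M1 ⊕ K) ⊕ (M2 ⊕ K) = M1 ⊕ M2 — the shared key cancels under XOR.
11000001 XOR 10000101 = 01000100
11010111 XOR 01010011 = 10000100
01010011 XOR 10111101 = 11101110
10100011 XOR 10101110 = 00001101
10100011 XOR 01100011 = 11000000
00010111 XOR 00010011 = 00000100
10011101 XOR 00101011 = 10110110
11101000 XOR 00100110 = 11001110
01110011 XOR 01100010 = 00010001
10100111 XOR 00110100 = 10010011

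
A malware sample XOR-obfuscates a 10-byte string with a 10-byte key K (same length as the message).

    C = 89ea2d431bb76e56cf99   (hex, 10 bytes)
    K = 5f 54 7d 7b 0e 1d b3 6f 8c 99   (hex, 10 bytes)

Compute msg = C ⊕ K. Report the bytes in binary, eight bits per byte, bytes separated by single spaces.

11010110 10111110 01010000 00111000 00010101 10101010 11011101 00111001 01000011 00000000

89 ⊕ 5f = d6
ea ⊕ 54 = be
2d ⊕ 7d = 50
43 ⊕ 7b = 38
1b ⊕ 0e = 15
b7 ⊕ 1d = aa
6e ⊕ b3 = dd
56 ⊕ 6f = 39
cf ⊕ 8c = 43
99 ⊕ 99 = 00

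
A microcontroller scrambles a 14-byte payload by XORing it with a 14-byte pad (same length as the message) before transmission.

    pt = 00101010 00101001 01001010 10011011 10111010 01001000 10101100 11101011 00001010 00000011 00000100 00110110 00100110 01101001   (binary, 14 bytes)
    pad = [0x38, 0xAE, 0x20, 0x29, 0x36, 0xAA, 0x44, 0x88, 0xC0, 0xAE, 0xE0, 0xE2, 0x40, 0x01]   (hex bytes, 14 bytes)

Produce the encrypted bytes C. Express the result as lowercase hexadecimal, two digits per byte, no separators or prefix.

12876ab28ce2e863caade4d46668

XOR is its own inverse, so applying the key byte-wise gives the result directly.
byte 0: 2a ⊕ 38 = 12
byte 1: 29 ⊕ ae = 87
byte 2: 4a ⊕ 20 = 6a
byte 3: 9b ⊕ 29 = b2
byte 4: ba ⊕ 36 = 8c
byte 5: 48 ⊕ aa = e2
byte 6: ac ⊕ 44 = e8
byte 7: eb ⊕ 88 = 63
byte 8: 0a ⊕ c0 = ca
byte 9: 03 ⊕ ae = ad
byte 10: 04 ⊕ e0 = e4
byte 11: 36 ⊕ e2 = d4
byte 12: 26 ⊕ 40 = 66
byte 13: 69 ⊕ 01 = 68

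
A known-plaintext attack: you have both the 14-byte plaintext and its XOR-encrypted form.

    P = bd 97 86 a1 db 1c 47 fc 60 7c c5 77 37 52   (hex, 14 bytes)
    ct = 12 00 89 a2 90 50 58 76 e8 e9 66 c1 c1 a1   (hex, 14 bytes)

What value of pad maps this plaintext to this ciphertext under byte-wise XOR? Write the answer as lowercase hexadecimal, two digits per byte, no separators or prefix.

af970f034b4c1f8a8895a3b6f6f3

Since ct = P ⊕ pad, XORing both sides with P gives pad = P ⊕ ct.
byte 0: bd XOR 12 = af
byte 1: 97 XOR 00 = 97
byte 2: 86 XOR 89 = 0f
byte 3: a1 XOR a2 = 03
byte 4: db XOR 90 = 4b
byte 5: 1c XOR 50 = 4c
byte 6: 47 XOR 58 = 1f
byte 7: fc XOR 76 = 8a
byte 8: 60 XOR e8 = 88
byte 9: 7c XOR e9 = 95
byte 10: c5 XOR 66 = a3
byte 11: 77 XOR c1 = b6
byte 12: 37 XOR c1 = f6
byte 13: 52 XOR a1 = f3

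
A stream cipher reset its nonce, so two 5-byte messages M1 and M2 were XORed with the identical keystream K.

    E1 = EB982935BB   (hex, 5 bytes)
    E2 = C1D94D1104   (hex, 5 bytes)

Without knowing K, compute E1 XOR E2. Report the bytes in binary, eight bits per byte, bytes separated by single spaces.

E1 ⊕ E2 = (M1 ⊕ K) ⊕ (M2 ⊕ K) = M1 ⊕ M2 — the shared key cancels under XOR.
eb ^ c1 = 2a
98 ^ d9 = 41
29 ^ 4d = 64
35 ^ 11 = 24
bb ^ 04 = bf

00101010 01000001 01100100 00100100 10111111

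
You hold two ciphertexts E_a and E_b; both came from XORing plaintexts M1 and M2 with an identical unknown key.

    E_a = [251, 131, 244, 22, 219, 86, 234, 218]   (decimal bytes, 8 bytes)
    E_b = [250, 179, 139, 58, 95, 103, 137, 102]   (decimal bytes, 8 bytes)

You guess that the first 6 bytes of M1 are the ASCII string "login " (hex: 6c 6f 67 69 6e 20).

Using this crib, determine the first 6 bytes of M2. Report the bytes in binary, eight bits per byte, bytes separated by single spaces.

First, E_a ⊕ E_b = (M1 ⊕ K) ⊕ (M2 ⊕ K) = M1 ⊕ M2, so the key drops out. Then M2 = (M1 ⊕ M2) ⊕ M1 over the first 6 bytes.
byte 0: (fb XOR fa) XOR 6c = 01 XOR 6c = 6d
byte 1: (83 XOR b3) XOR 6f = 30 XOR 6f = 5f
byte 2: (f4 XOR 8b) XOR 67 = 7f XOR 67 = 18
byte 3: (16 XOR 3a) XOR 69 = 2c XOR 69 = 45
byte 4: (db XOR 5f) XOR 6e = 84 XOR 6e = ea
byte 5: (56 XOR 67) XOR 20 = 31 XOR 20 = 11

01101101 01011111 00011000 01000101 11101010 00010001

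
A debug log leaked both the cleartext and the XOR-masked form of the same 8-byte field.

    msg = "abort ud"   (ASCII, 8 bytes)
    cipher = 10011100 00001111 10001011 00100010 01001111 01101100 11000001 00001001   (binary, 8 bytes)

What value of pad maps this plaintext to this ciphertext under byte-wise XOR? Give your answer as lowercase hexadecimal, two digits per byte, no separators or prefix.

Since cipher = msg ⊕ pad, XORing both sides with msg gives pad = msg ⊕ cipher.
byte 0: 01100001 ⊕ 10011100 = 11111101
byte 1: 01100010 ⊕ 00001111 = 01101101
byte 2: 01101111 ⊕ 10001011 = 11100100
byte 3: 01110010 ⊕ 00100010 = 01010000
byte 4: 01110100 ⊕ 01001111 = 00111011
byte 5: 00100000 ⊕ 01101100 = 01001100
byte 6: 01110101 ⊕ 11000001 = 10110100
byte 7: 01100100 ⊕ 00001001 = 01101101

fd6de4503b4cb46d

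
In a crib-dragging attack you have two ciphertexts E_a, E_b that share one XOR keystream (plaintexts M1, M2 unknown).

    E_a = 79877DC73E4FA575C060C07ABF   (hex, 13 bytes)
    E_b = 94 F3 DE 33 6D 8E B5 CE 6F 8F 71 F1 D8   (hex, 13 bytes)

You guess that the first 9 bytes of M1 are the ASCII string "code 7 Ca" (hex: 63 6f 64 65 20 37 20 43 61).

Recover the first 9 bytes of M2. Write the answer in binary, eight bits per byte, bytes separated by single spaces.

10001110 00011011 11000111 10010001 01110011 11110110 00110000 11111000 11001110

First, E_a ⊕ E_b = (M1 ⊕ K) ⊕ (M2 ⊕ K) = M1 ⊕ M2, so the key drops out. Then M2 = (M1 ⊕ M2) ⊕ M1 over the first 9 bytes.
byte 0: (79 XOR 94) XOR 63 = ed XOR 63 = 8e
byte 1: (87 XOR f3) XOR 6f = 74 XOR 6f = 1b
byte 2: (7d XOR de) XOR 64 = a3 XOR 64 = c7
byte 3: (c7 XOR 33) XOR 65 = f4 XOR 65 = 91
byte 4: (3e XOR 6d) XOR 20 = 53 XOR 20 = 73
byte 5: (4f XOR 8e) XOR 37 = c1 XOR 37 = f6
byte 6: (a5 XOR b5) XOR 20 = 10 XOR 20 = 30
byte 7: (75 XOR ce) XOR 43 = bb XOR 43 = f8
byte 8: (c0 XOR 6f) XOR 61 = af XOR 61 = ce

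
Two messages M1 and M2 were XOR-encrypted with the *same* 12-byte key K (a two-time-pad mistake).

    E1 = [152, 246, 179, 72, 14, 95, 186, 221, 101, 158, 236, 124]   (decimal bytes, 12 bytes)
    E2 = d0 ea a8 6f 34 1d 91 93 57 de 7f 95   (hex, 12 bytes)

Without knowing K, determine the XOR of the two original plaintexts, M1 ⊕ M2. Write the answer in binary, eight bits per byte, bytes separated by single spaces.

01001000 00011100 00011011 00100111 00111010 01000010 00101011 01001110 00110010 01000000 10010011 11101001

E1 ⊕ E2 = (M1 ⊕ K) ⊕ (M2 ⊕ K) = M1 ⊕ M2 — the shared key cancels under XOR.
byte 0: 98 xor d0 = 48
byte 1: f6 xor ea = 1c
byte 2: b3 xor a8 = 1b
byte 3: 48 xor 6f = 27
byte 4: 0e xor 34 = 3a
byte 5: 5f xor 1d = 42
byte 6: ba xor 91 = 2b
byte 7: dd xor 93 = 4e
byte 8: 65 xor 57 = 32
byte 9: 9e xor de = 40
byte 10: ec xor 7f = 93
byte 11: 7c xor 95 = e9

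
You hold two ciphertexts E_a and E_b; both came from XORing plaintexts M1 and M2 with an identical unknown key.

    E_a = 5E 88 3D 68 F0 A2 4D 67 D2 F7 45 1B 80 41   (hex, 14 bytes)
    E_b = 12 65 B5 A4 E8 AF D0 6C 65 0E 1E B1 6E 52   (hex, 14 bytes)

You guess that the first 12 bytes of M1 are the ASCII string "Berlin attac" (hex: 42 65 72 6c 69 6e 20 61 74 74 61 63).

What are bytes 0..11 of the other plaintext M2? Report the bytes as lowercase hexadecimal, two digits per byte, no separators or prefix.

First, E_a ⊕ E_b = (M1 ⊕ K) ⊕ (M2 ⊕ K) = M1 ⊕ M2, so the key drops out. Then M2 = (M1 ⊕ M2) ⊕ M1 over the first 12 bytes.
byte 0: (5e xor 12) xor 42 = 4c xor 42 = 0e
byte 1: (88 xor 65) xor 65 = ed xor 65 = 88
byte 2: (3d xor b5) xor 72 = 88 xor 72 = fa
byte 3: (68 xor a4) xor 6c = cc xor 6c = a0
byte 4: (f0 xor e8) xor 69 = 18 xor 69 = 71
byte 5: (a2 xor af) xor 6e = 0d xor 6e = 63
byte 6: (4d xor d0) xor 20 = 9d xor 20 = bd
byte 7: (67 xor 6c) xor 61 = 0b xor 61 = 6a
byte 8: (d2 xor 65) xor 74 = b7 xor 74 = c3
byte 9: (f7 xor 0e) xor 74 = f9 xor 74 = 8d
byte 10: (45 xor 1e) xor 61 = 5b xor 61 = 3a
byte 11: (1b xor b1) xor 63 = aa xor 63 = c9

0e88faa07163bd6ac38d3ac9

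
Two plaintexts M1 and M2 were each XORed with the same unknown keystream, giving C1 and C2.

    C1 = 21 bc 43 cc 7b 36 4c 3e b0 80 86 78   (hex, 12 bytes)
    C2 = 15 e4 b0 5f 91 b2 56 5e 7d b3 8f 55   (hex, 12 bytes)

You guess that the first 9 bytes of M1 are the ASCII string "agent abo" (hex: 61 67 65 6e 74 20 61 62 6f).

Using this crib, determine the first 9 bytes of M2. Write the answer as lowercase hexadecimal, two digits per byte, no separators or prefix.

First, C1 ⊕ C2 = (M1 ⊕ K) ⊕ (M2 ⊕ K) = M1 ⊕ M2, so the key drops out. Then M2 = (M1 ⊕ M2) ⊕ M1 over the first 9 bytes.
byte 0: (21 ⊕ 15) ⊕ 61 = 34 ⊕ 61 = 55
byte 1: (bc ⊕ e4) ⊕ 67 = 58 ⊕ 67 = 3f
byte 2: (43 ⊕ b0) ⊕ 65 = f3 ⊕ 65 = 96
byte 3: (cc ⊕ 5f) ⊕ 6e = 93 ⊕ 6e = fd
byte 4: (7b ⊕ 91) ⊕ 74 = ea ⊕ 74 = 9e
byte 5: (36 ⊕ b2) ⊕ 20 = 84 ⊕ 20 = a4
byte 6: (4c ⊕ 56) ⊕ 61 = 1a ⊕ 61 = 7b
byte 7: (3e ⊕ 5e) ⊕ 62 = 60 ⊕ 62 = 02
byte 8: (b0 ⊕ 7d) ⊕ 6f = cd ⊕ 6f = a2

553f96fd9ea47b02a2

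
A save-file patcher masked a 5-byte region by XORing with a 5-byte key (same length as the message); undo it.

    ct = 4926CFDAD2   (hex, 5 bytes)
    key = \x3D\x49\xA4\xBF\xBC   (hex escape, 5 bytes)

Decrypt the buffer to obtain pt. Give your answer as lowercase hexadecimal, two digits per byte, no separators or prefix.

746f6b656e

XOR is its own inverse, so applying the key byte-wise gives the result directly.
 73 ⊕  61 = 116
 38 ⊕  73 = 111
207 ⊕ 164 = 107
218 ⊕ 191 = 101
210 ⊕ 188 = 110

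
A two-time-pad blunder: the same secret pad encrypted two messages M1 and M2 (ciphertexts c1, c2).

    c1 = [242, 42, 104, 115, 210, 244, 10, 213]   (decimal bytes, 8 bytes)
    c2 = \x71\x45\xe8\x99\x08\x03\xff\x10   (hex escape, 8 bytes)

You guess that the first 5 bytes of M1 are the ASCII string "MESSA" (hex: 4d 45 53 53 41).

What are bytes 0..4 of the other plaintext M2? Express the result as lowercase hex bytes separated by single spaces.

First, c1 ⊕ c2 = (M1 ⊕ K) ⊕ (M2 ⊕ K) = M1 ⊕ M2, so the key drops out. Then M2 = (M1 ⊕ M2) ⊕ M1 over the first 5 bytes.
byte 0: (f2 XOR 71) XOR 4d = 83 XOR 4d = ce
byte 1: (2a XOR 45) XOR 45 = 6f XOR 45 = 2a
byte 2: (68 XOR e8) XOR 53 = 80 XOR 53 = d3
byte 3: (73 XOR 99) XOR 53 = ea XOR 53 = b9
byte 4: (d2 XOR 08) XOR 41 = da XOR 41 = 9b

ce 2a d3 b9 9b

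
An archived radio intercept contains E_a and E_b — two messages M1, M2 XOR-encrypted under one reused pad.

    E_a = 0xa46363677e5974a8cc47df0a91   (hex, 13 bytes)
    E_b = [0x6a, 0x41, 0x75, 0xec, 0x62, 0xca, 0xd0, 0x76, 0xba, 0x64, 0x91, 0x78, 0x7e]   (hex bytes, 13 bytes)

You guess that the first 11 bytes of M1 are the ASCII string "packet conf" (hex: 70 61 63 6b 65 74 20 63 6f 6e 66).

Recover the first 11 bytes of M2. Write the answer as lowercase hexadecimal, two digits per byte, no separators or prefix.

First, E_a ⊕ E_b = (M1 ⊕ K) ⊕ (M2 ⊕ K) = M1 ⊕ M2, so the key drops out. Then M2 = (M1 ⊕ M2) ⊕ M1 over the first 11 bytes.
byte 0: (a4 xor 6a) xor 70 = ce xor 70 = be
byte 1: (63 xor 41) xor 61 = 22 xor 61 = 43
byte 2: (63 xor 75) xor 63 = 16 xor 63 = 75
byte 3: (67 xor ec) xor 6b = 8b xor 6b = e0
byte 4: (7e xor 62) xor 65 = 1c xor 65 = 79
byte 5: (59 xor ca) xor 74 = 93 xor 74 = e7
byte 6: (74 xor d0) xor 20 = a4 xor 20 = 84
byte 7: (a8 xor 76) xor 63 = de xor 63 = bd
byte 8: (cc xor ba) xor 6f = 76 xor 6f = 19
byte 9: (47 xor 64) xor 6e = 23 xor 6e = 4d
byte 10: (df xor 91) xor 66 = 4e xor 66 = 28

be4375e079e784bd194d28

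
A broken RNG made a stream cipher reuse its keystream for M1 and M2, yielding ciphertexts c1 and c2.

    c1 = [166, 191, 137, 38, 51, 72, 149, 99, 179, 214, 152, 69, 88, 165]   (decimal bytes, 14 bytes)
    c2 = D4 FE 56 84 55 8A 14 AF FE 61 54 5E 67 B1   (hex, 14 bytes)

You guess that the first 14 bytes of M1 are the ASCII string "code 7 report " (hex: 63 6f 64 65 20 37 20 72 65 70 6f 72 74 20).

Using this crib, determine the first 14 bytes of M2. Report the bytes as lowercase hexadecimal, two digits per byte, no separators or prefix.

112ebbc746f5a1be28c7a3694b34

First, c1 ⊕ c2 = (M1 ⊕ K) ⊕ (M2 ⊕ K) = M1 ⊕ M2, so the key drops out. Then M2 = (M1 ⊕ M2) ⊕ M1 over the first 14 bytes.
byte 0: (a6 xor d4) xor 63 = 72 xor 63 = 11
byte 1: (bf xor fe) xor 6f = 41 xor 6f = 2e
byte 2: (89 xor 56) xor 64 = df xor 64 = bb
byte 3: (26 xor 84) xor 65 = a2 xor 65 = c7
byte 4: (33 xor 55) xor 20 = 66 xor 20 = 46
byte 5: (48 xor 8a) xor 37 = c2 xor 37 = f5
byte 6: (95 xor 14) xor 20 = 81 xor 20 = a1
byte 7: (63 xor af) xor 72 = cc xor 72 = be
byte 8: (b3 xor fe) xor 65 = 4d xor 65 = 28
byte 9: (d6 xor 61) xor 70 = b7 xor 70 = c7
byte 10: (98 xor 54) xor 6f = cc xor 6f = a3
byte 11: (45 xor 5e) xor 72 = 1b xor 72 = 69
byte 12: (58 xor 67) xor 74 = 3f xor 74 = 4b
byte 13: (a5 xor b1) xor 20 = 14 xor 20 = 34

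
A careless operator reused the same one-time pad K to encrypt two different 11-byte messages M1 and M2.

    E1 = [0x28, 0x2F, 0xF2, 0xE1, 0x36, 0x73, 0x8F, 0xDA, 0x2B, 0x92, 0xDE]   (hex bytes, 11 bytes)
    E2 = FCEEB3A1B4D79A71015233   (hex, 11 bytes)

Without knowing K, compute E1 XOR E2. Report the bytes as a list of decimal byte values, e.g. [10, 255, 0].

E1 ⊕ E2 = (M1 ⊕ K) ⊕ (M2 ⊕ K) = M1 ⊕ M2 — the shared key cancels under XOR.
28 xor fc = d4
2f xor ee = c1
f2 xor b3 = 41
e1 xor a1 = 40
36 xor b4 = 82
73 xor d7 = a4
8f xor 9a = 15
da xor 71 = ab
2b xor 01 = 2a
92 xor 52 = c0
de xor 33 = ed

[212, 193, 65, 64, 130, 164, 21, 171, 42, 192, 237]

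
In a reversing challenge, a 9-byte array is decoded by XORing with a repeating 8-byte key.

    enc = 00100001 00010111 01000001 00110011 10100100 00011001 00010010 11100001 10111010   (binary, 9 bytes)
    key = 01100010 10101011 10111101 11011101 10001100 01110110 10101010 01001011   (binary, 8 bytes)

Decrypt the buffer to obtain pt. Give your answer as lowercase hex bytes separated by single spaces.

43 bc fc ee 28 6f b8 aa d8

The 8-byte key repeats, so the effective keystream is 62 ab bd dd 8c 76 aa 4b 62.
byte 0: 21 ⊕ 62 = 43
byte 1: 17 ⊕ ab = bc
byte 2: 41 ⊕ bd = fc
byte 3: 33 ⊕ dd = ee
byte 4: a4 ⊕ 8c = 28
byte 5: 19 ⊕ 76 = 6f
byte 6: 12 ⊕ aa = b8
byte 7: e1 ⊕ 4b = aa
byte 8: ba ⊕ 62 = d8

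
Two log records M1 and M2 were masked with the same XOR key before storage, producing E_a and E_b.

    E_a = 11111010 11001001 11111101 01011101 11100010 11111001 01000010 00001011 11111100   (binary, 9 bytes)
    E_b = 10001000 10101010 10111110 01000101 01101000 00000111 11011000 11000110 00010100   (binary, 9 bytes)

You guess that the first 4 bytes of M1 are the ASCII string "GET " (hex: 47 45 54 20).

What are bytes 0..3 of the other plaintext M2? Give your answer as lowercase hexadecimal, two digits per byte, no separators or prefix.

35261738

First, E_a ⊕ E_b = (M1 ⊕ K) ⊕ (M2 ⊕ K) = M1 ⊕ M2, so the key drops out. Then M2 = (M1 ⊕ M2) ⊕ M1 over the first 4 bytes.
byte 0: (fa XOR 88) XOR 47 = 72 XOR 47 = 35
byte 1: (c9 XOR aa) XOR 45 = 63 XOR 45 = 26
byte 2: (fd XOR be) XOR 54 = 43 XOR 54 = 17
byte 3: (5d XOR 45) XOR 20 = 18 XOR 20 = 38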